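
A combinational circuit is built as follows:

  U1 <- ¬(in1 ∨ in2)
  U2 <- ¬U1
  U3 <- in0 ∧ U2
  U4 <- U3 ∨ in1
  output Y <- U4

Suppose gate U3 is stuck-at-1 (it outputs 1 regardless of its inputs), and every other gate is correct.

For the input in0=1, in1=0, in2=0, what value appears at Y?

Propagate with U3 forced: U1=1, U2=0, U3=1 [stuck-at-1], U4=1.
So Y = 1. (Without the fault it would be 0.)

1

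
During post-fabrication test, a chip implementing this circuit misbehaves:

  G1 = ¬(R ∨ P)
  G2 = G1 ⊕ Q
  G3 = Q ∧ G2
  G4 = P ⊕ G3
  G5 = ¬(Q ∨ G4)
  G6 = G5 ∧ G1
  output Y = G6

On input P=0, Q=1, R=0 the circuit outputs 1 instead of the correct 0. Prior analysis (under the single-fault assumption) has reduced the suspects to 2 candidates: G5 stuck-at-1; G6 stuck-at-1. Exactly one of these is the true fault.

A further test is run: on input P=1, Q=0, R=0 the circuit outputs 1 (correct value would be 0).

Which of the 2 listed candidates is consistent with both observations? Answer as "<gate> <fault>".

Evaluate each candidate on input P=1, Q=0, R=0:
  G5 stuck-at-1: G1=0, G2=0, G3=0, G4=1, G5=1 [stuck-at-1], G6=0 → 0 — eliminated
  G6 stuck-at-1: G1=0, G2=0, G3=0, G4=1, G5=0, G6=1 [stuck-at-1] → 1 — matches
Only G6 stuck-at-1 reproduces the observed 1.

G6 stuck-at-1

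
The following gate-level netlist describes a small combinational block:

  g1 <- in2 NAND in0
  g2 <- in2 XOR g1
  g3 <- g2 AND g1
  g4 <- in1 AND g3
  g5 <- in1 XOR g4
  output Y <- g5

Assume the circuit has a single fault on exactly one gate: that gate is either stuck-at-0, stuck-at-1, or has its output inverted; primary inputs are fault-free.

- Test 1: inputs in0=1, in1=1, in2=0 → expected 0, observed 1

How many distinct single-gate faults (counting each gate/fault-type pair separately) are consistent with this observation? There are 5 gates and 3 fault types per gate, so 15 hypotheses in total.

10

Fault-free: g1=1, g2=1, g3=1, g4=1, g5=0 → 0. Observed 1.
  g1: stuck-at-0, inverted output ✓; others ✗
  g2: stuck-at-0, inverted output ✓; others ✗
  g3: stuck-at-0, inverted output ✓; others ✗
  g4: stuck-at-0, inverted output ✓; others ✗
  g5: stuck-at-1, inverted output ✓; others ✗
Consistent faults: {g1 stuck-at-0, g1 inverted output, g2 stuck-at-0, g2 inverted output, g3 stuck-at-0, g3 inverted output, g4 stuck-at-0, g4 inverted output, g5 stuck-at-1, g5 inverted output} — 10 in all.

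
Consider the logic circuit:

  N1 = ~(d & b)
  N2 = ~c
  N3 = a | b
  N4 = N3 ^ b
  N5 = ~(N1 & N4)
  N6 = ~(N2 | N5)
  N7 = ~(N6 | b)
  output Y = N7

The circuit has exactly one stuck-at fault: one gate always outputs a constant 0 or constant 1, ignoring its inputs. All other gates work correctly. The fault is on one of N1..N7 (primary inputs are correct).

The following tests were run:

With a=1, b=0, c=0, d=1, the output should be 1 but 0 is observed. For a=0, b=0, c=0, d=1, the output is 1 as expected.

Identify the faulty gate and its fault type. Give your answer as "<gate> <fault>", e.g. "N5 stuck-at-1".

N2 stuck-at-0

Fault-free values for test 1 (a=1, b=0, c=0, d=1): N1=1, N2=1, N3=1, N4=1, N5=0, N6=0, N7=1, giving Y=1. Observed 0.
Test 1: faults giving observed 0 are {N2 stuck-at-0, N6 stuck-at-1, N7 stuck-at-0}.
Test 2 (a=0, b=0, c=0, d=1): fault-free N1=1, N2=1, N3=0, N4=0, N5=1, N6=0, N7=1 → 1; observed 1. Eliminates N6 stuck-at-1, N7 stuck-at-0.
Only N2 stuck-at-0 is consistent with every test.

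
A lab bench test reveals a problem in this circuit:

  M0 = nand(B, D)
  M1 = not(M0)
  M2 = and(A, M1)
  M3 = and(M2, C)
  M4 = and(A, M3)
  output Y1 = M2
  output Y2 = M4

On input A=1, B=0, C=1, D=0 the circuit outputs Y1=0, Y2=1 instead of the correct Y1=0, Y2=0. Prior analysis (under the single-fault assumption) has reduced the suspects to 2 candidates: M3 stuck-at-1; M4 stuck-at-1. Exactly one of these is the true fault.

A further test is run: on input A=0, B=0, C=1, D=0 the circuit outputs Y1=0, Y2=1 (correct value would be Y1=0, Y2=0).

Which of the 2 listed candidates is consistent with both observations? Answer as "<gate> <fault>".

M4 stuck-at-1

Evaluate each candidate on input A=0, B=0, C=1, D=0:
  M3 stuck-at-1: M0=1, M1=0, M2=0, M3=1 [stuck-at-1], M4=0 → Y1=0, Y2=0 — eliminated
  M4 stuck-at-1: M0=1, M1=0, M2=0, M3=0, M4=1 [stuck-at-1] → Y1=0, Y2=1 — matches
Only M4 stuck-at-1 reproduces the observed Y1=0, Y2=1.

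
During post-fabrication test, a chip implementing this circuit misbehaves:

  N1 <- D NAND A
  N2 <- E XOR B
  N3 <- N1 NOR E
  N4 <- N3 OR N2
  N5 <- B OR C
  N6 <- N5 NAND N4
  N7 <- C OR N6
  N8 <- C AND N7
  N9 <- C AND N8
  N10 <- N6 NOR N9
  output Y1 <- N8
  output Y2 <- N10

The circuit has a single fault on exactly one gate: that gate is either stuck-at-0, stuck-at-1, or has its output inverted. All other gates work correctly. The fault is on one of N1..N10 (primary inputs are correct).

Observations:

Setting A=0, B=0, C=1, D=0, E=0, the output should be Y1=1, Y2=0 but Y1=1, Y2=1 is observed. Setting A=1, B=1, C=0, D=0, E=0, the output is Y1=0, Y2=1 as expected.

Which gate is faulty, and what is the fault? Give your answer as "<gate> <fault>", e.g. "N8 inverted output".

N10 stuck-at-1

Fault-free values for test 1 (A=0, B=0, C=1, D=0, E=0): N1=1, N2=0, N3=0, N4=0, N5=1, N6=1, N7=1, N8=1, N9=1, N10=0, giving Y1=1, Y2=0. Observed Y1=1, Y2=1.
Test 1: faults giving observed Y1=1, Y2=1 are {N10 stuck-at-1, N10 inverted output}.
Test 2 (A=1, B=1, C=0, D=0, E=0): fault-free N1=1, N2=1, N3=0, N4=1, N5=1, N6=0, N7=0, N8=0, N9=0, N10=1 → Y1=0, Y2=1; observed Y1=0, Y2=1. Eliminates N10 inverted output.
Only N10 stuck-at-1 is consistent with every test.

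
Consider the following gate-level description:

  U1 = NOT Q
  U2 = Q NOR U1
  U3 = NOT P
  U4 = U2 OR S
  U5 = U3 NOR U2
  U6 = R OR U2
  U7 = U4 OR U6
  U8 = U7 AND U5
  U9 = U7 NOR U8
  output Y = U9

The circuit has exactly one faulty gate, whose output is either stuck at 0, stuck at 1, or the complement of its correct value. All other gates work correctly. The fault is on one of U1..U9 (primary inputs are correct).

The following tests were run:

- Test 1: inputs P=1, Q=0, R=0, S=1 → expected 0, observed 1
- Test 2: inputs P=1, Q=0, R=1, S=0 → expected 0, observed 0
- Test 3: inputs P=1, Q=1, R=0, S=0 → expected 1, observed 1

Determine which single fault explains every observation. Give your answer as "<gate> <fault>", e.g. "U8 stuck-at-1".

U4 stuck-at-0

Fault-free values for test 1 (P=1, Q=0, R=0, S=1): U1=1, U2=0, U3=0, U4=1, U5=1, U6=0, U7=1, U8=1, U9=0, giving Y=0. Observed 1.
Test 1: faults giving observed 1 are {U4 stuck-at-0, U4 inverted output, U7 stuck-at-0, U7 inverted output, U9 stuck-at-1, U9 inverted output}.
Test 2 (P=1, Q=0, R=1, S=0): fault-free U1=1, U2=0, U3=0, U4=0, U5=1, U6=1, U7=1, U8=1, U9=0 → 0; observed 0. Eliminates U7 stuck-at-0, U7 inverted output, U9 stuck-at-1, U9 inverted output.
Test 3 (P=1, Q=1, R=0, S=0): fault-free U1=0, U2=0, U3=0, U4=0, U5=1, U6=0, U7=0, U8=0, U9=1 → 1; observed 1. Eliminates U4 inverted output.
Only U4 stuck-at-0 is consistent with every test.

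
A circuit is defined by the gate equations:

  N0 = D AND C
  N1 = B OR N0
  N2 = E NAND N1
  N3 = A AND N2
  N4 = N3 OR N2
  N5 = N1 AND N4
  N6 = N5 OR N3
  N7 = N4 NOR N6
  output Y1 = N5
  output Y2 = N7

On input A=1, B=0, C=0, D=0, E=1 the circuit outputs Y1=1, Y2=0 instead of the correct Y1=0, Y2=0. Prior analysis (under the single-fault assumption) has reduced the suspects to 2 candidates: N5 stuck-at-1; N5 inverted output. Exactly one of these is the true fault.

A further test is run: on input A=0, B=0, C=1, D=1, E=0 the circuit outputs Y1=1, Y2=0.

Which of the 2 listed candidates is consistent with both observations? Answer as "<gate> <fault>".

Evaluate each candidate on input A=0, B=0, C=1, D=1, E=0:
  N5 stuck-at-1: N0=1, N1=1, N2=1, N3=0, N4=1, N5=1 [stuck-at-1], N6=1, N7=0 → Y1=1, Y2=0 — matches
  N5 inverted output: N0=1, N1=1, N2=1, N3=0, N4=1, N5=0 [inverted output], N6=0, N7=0 → Y1=0, Y2=0 — eliminated
Only N5 stuck-at-1 reproduces the observed Y1=1, Y2=0.

N5 stuck-at-1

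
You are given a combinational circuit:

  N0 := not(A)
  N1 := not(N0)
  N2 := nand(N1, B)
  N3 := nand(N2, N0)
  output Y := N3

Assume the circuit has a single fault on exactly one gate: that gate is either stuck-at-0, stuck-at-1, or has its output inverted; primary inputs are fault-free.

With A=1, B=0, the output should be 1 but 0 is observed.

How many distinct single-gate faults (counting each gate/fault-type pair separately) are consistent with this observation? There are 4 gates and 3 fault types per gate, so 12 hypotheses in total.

Fault-free: N0=0, N1=1, N2=1, N3=1 → 1. Observed 0.
  N0 stuck-at-0: output 1 ✗
  N0 stuck-at-1: output 0 ✓
  N0 inverted output: output 0 ✓
  N1 stuck-at-0: output 1 ✗
  N1 stuck-at-1: output 1 ✗
  N1 inverted output: output 1 ✗
  N2 stuck-at-0: output 1 ✗
  N2 stuck-at-1: output 1 ✗
  N2 inverted output: output 1 ✗
  N3 stuck-at-0: output 0 ✓
  N3 stuck-at-1: output 1 ✗
  N3 inverted output: output 0 ✓
Consistent faults: {N0 stuck-at-1, N0 inverted output, N3 stuck-at-0, N3 inverted output} — 4 in all.

4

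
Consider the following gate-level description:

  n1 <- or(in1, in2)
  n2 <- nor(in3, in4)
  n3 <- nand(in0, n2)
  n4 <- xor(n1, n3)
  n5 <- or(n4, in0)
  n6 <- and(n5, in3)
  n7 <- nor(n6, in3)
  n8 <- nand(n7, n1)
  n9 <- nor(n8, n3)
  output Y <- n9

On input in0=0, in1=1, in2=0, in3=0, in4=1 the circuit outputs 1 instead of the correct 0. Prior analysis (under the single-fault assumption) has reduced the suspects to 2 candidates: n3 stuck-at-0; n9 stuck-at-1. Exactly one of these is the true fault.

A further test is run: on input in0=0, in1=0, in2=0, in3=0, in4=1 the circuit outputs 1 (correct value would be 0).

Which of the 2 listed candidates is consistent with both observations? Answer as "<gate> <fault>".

n9 stuck-at-1

Evaluate each candidate on input in0=0, in1=0, in2=0, in3=0, in4=1:
  n3 stuck-at-0: n1=0, n2=0, n3=0 [stuck-at-0], n4=0, n5=0, n6=0, n7=1, n8=1, n9=0 → 0 — eliminated
  n9 stuck-at-1: n1=0, n2=0, n3=1, n4=1, n5=1, n6=0, n7=1, n8=1, n9=1 [stuck-at-1] → 1 — matches
Only n9 stuck-at-1 reproduces the observed 1.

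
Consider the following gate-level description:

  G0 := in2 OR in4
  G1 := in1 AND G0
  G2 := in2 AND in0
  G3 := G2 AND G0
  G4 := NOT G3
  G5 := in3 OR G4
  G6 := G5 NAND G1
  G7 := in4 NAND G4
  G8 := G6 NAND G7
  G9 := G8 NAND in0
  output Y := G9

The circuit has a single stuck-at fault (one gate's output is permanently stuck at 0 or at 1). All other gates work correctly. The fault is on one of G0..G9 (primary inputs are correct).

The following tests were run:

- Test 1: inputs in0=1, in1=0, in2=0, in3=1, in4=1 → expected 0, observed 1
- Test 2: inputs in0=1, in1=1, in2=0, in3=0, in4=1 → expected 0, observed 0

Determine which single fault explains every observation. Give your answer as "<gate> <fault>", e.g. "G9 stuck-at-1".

G7 stuck-at-1

Fault-free values for test 1 (in0=1, in1=0, in2=0, in3=1, in4=1): G0=1, G1=0, G2=0, G3=0, G4=1, G5=1, G6=1, G7=0, G8=1, G9=0, giving Y=0. Observed 1.
Test 1: faults giving observed 1 are {G2 stuck-at-1, G3 stuck-at-1, G4 stuck-at-0, G7 stuck-at-1, G8 stuck-at-0, G9 stuck-at-1}.
Test 2 (in0=1, in1=1, in2=0, in3=0, in4=1): fault-free G0=1, G1=1, G2=0, G3=0, G4=1, G5=1, G6=0, G7=0, G8=1, G9=0 → 0; observed 0. Eliminates G2 stuck-at-1, G3 stuck-at-1, G4 stuck-at-0, G8 stuck-at-0, G9 stuck-at-1.
Only G7 stuck-at-1 is consistent with every test.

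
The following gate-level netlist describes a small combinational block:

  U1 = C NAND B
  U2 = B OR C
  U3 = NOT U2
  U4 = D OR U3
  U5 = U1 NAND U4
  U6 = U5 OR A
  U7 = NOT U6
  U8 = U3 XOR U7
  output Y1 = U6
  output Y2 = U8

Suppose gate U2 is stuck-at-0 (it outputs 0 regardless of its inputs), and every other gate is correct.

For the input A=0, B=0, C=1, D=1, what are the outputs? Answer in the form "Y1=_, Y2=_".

Propagate with U2 forced: U1=1, U2=0 [stuck-at-0], U3=1, U4=1, U5=0, U6=0, U7=1, U8=0.
So the outputs are Y1=0, Y2=0. (Without the fault they would be Y1=0, Y2=1.)

Y1=0, Y2=0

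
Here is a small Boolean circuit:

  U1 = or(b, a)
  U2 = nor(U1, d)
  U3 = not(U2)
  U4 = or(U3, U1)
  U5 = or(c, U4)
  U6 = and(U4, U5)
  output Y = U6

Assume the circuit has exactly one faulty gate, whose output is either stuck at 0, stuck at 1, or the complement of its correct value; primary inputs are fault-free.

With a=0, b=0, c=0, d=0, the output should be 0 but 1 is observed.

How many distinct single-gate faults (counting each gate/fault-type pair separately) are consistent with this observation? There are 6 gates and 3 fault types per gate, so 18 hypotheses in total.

10

Fault-free: U1=0, U2=1, U3=0, U4=0, U5=0, U6=0 → 0. Observed 1.
  U1: stuck-at-1, inverted output ✓; others ✗
  U2: stuck-at-0, inverted output ✓; others ✗
  U3: stuck-at-1, inverted output ✓; others ✗
  U4: stuck-at-1, inverted output ✓; others ✗
  U5: none of the 3 fault types match ✗
  U6: stuck-at-1, inverted output ✓; others ✗
Consistent faults: {U1 stuck-at-1, U1 inverted output, U2 stuck-at-0, U2 inverted output, U3 stuck-at-1, U3 inverted output, U4 stuck-at-1, U4 inverted output, U6 stuck-at-1, U6 inverted output} — 10 in all.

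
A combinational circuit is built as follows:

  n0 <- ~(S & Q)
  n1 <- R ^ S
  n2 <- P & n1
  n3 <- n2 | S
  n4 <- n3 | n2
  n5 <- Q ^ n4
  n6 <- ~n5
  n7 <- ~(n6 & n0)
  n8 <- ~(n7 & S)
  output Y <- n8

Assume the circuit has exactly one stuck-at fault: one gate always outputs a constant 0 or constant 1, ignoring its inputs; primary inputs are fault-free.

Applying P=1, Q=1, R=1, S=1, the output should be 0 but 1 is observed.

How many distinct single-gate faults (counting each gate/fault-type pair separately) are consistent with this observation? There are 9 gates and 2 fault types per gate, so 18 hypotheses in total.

3

Fault-free: n0=0, n1=0, n2=0, n3=1, n4=1, n5=0, n6=1, n7=1, n8=0 → 0. Observed 1.
  n0: stuck-at-1 ✓; others ✗
  n1: none of the 2 fault types match ✗
  n2: none of the 2 fault types match ✗
  n3: none of the 2 fault types match ✗
  n4: none of the 2 fault types match ✗
  n5: none of the 2 fault types match ✗
  n6: none of the 2 fault types match ✗
  n7: stuck-at-0 ✓; others ✗
  n8: stuck-at-1 ✓; others ✗
Consistent faults: {n0 stuck-at-1, n7 stuck-at-0, n8 stuck-at-1} — 3 in all.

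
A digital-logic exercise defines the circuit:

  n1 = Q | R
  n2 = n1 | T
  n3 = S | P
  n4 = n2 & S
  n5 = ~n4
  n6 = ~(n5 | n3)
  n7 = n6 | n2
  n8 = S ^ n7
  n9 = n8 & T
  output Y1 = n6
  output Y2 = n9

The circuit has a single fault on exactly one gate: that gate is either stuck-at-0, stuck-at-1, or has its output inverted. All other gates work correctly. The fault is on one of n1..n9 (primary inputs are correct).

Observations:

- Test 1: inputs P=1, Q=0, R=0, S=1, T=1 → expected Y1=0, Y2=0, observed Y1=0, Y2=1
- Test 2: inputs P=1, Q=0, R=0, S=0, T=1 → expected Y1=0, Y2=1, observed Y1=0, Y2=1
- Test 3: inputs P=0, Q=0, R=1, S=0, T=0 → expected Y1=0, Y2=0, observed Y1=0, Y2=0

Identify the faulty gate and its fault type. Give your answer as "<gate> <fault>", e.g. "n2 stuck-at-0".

n8 stuck-at-1

Fault-free values for test 1 (P=1, Q=0, R=0, S=1, T=1): n1=0, n2=1, n3=1, n4=1, n5=0, n6=0, n7=1, n8=0, n9=0, giving Y1=0, Y2=0. Observed Y1=0, Y2=1.
Test 1: faults giving observed Y1=0, Y2=1 are {n2 stuck-at-0, n2 inverted output, n7 stuck-at-0, n7 inverted output, n8 stuck-at-1, n8 inverted output, n9 stuck-at-1, n9 inverted output}.
Test 2 (P=1, Q=0, R=0, S=0, T=1): fault-free n1=0, n2=1, n3=1, n4=0, n5=1, n6=0, n7=1, n8=1, n9=1 → Y1=0, Y2=1; observed Y1=0, Y2=1. Eliminates n2 stuck-at-0, n2 inverted output, n7 stuck-at-0, n7 inverted output, n8 inverted output, n9 inverted output.
Test 3 (P=0, Q=0, R=1, S=0, T=0): fault-free n1=1, n2=1, n3=0, n4=0, n5=1, n6=0, n7=1, n8=1, n9=0 → Y1=0, Y2=0; observed Y1=0, Y2=0. Eliminates n9 stuck-at-1.
Only n8 stuck-at-1 is consistent with every test.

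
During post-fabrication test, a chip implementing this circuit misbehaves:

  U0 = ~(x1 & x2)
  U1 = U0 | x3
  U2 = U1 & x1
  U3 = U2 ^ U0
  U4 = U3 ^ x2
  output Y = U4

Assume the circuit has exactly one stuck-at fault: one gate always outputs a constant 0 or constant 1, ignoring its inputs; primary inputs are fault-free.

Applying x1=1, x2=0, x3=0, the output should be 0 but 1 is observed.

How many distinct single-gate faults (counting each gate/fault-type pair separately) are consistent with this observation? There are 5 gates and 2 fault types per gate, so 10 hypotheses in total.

Fault-free: U0=1, U1=1, U2=1, U3=0, U4=0 → 0. Observed 1.
  U0 stuck-at-0: output 0 ✗
  U0 stuck-at-1: output 0 ✗
  U1 stuck-at-0: output 1 ✓
  U1 stuck-at-1: output 0 ✗
  U2 stuck-at-0: output 1 ✓
  U2 stuck-at-1: output 0 ✗
  U3 stuck-at-0: output 0 ✗
  U3 stuck-at-1: output 1 ✓
  U4 stuck-at-0: output 0 ✗
  U4 stuck-at-1: output 1 ✓
Consistent faults: {U1 stuck-at-0, U2 stuck-at-0, U3 stuck-at-1, U4 stuck-at-1} — 4 in all.

4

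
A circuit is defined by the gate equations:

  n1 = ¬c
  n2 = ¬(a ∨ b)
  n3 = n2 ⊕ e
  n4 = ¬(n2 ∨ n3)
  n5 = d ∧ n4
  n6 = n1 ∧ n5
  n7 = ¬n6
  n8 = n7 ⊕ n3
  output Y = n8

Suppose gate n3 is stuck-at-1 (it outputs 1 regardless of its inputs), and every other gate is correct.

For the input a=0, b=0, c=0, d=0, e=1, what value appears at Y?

0

Propagate with n3 forced: n1=1, n2=1, n3=1 [stuck-at-1], n4=0, n5=0, n6=0, n7=1, n8=0.
So Y = 0. (Without the fault it would be 1.)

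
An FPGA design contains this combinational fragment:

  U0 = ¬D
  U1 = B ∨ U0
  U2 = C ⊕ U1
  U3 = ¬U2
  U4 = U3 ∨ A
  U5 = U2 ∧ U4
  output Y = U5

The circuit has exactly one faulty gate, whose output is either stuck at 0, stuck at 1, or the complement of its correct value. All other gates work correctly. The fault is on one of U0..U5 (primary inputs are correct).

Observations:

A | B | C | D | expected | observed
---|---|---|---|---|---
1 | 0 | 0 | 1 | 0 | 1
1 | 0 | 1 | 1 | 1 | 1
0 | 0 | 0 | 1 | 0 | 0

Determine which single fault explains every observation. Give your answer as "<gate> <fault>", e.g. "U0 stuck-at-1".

Fault-free values for test 1 (A=1, B=0, C=0, D=1): U0=0, U1=0, U2=0, U3=1, U4=1, U5=0, giving Y=0. Observed 1.
Test 1: faults giving observed 1 are {U0 stuck-at-1, U0 inverted output, U1 stuck-at-1, U1 inverted output, U2 stuck-at-1, U2 inverted output, U5 stuck-at-1, U5 inverted output}.
Test 2 (A=1, B=0, C=1, D=1): fault-free U0=0, U1=0, U2=1, U3=0, U4=1, U5=1 → 1; observed 1. Eliminates U0 stuck-at-1, U0 inverted output, U1 stuck-at-1, U1 inverted output, U2 inverted output, U5 inverted output.
Test 3 (A=0, B=0, C=0, D=1): fault-free U0=0, U1=0, U2=0, U3=1, U4=1, U5=0 → 0; observed 0. Eliminates U5 stuck-at-1.
Only U2 stuck-at-1 is consistent with every test.

U2 stuck-at-1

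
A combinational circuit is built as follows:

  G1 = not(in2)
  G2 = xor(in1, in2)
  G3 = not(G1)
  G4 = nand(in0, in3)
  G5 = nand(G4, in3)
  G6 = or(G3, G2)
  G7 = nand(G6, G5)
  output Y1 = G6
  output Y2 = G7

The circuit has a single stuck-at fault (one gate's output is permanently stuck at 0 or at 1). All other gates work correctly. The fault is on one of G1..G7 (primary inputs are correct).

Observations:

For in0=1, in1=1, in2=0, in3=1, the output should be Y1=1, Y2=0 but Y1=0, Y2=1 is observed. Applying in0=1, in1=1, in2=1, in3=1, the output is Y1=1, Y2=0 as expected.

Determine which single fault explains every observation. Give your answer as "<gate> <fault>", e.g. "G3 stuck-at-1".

Fault-free values for test 1 (in0=1, in1=1, in2=0, in3=1): G1=1, G2=1, G3=0, G4=0, G5=1, G6=1, G7=0, giving Y1=1, Y2=0. Observed Y1=0, Y2=1.
Test 1: faults giving observed Y1=0, Y2=1 are {G2 stuck-at-0, G6 stuck-at-0}.
Test 2 (in0=1, in1=1, in2=1, in3=1): fault-free G1=0, G2=0, G3=1, G4=0, G5=1, G6=1, G7=0 → Y1=1, Y2=0; observed Y1=1, Y2=0. Eliminates G6 stuck-at-0.
Only G2 stuck-at-0 is consistent with every test.

G2 stuck-at-0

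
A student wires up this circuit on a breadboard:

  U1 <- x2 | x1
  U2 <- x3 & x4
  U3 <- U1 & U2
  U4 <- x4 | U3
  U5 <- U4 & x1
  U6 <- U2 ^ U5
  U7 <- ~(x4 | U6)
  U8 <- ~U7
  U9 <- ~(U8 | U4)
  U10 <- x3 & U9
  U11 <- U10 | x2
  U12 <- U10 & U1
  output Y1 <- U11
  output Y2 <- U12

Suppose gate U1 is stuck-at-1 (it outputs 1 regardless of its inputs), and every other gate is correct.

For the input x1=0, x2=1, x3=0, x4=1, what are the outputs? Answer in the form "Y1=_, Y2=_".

Y1=1, Y2=0

Propagate with U1 forced: U1=1 [stuck-at-1], U2=0, U3=0, U4=1, U5=0, U6=0, U7=0, U8=1, U9=0, U10=0, U11=1, U12=0.
So the outputs are Y1=1, Y2=0. (Same as the fault-free value — the fault is masked on this input.)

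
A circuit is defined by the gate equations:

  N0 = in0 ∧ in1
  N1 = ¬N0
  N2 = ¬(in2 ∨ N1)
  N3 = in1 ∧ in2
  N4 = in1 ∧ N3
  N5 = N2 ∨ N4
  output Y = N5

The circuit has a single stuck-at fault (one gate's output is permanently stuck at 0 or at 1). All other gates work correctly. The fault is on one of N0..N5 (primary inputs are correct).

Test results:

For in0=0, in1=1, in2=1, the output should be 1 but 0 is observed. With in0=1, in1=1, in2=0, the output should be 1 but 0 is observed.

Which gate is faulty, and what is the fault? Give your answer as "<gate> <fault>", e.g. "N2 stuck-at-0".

N5 stuck-at-0

Fault-free values for test 1 (in0=0, in1=1, in2=1): N0=0, N1=1, N2=0, N3=1, N4=1, N5=1, giving Y=1. Observed 0.
Test 1: faults giving observed 0 are {N3 stuck-at-0, N4 stuck-at-0, N5 stuck-at-0}.
Test 2 (in0=1, in1=1, in2=0): fault-free N0=1, N1=0, N2=1, N3=0, N4=0, N5=1 → 1; observed 0. Eliminates N3 stuck-at-0, N4 stuck-at-0.
Only N5 stuck-at-0 is consistent with every test.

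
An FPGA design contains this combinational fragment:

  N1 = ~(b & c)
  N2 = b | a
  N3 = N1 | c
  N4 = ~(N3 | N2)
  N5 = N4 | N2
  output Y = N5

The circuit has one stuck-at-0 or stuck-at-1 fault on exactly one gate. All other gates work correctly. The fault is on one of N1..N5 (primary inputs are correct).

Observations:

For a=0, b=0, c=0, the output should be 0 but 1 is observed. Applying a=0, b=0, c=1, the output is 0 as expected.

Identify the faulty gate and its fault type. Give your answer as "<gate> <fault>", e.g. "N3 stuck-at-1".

N1 stuck-at-0

Fault-free values for test 1 (a=0, b=0, c=0): N1=1, N2=0, N3=1, N4=0, N5=0, giving Y=0. Observed 1.
Test 1: faults giving observed 1 are {N1 stuck-at-0, N2 stuck-at-1, N3 stuck-at-0, N4 stuck-at-1, N5 stuck-at-1}.
Test 2 (a=0, b=0, c=1): fault-free N1=1, N2=0, N3=1, N4=0, N5=0 → 0; observed 0. Eliminates N2 stuck-at-1, N3 stuck-at-0, N4 stuck-at-1, N5 stuck-at-1.
Only N1 stuck-at-0 is consistent with every test.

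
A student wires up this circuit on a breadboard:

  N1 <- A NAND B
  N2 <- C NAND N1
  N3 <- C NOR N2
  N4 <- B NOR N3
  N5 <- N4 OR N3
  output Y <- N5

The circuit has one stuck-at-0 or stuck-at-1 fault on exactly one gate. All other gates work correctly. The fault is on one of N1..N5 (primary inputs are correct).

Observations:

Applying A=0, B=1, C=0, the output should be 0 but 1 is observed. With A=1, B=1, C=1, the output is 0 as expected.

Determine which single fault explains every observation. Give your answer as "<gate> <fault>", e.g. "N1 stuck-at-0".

Fault-free values for test 1 (A=0, B=1, C=0): N1=1, N2=1, N3=0, N4=0, N5=0, giving Y=0. Observed 1.
Test 1: faults giving observed 1 are {N2 stuck-at-0, N3 stuck-at-1, N4 stuck-at-1, N5 stuck-at-1}.
Test 2 (A=1, B=1, C=1): fault-free N1=0, N2=1, N3=0, N4=0, N5=0 → 0; observed 0. Eliminates N3 stuck-at-1, N4 stuck-at-1, N5 stuck-at-1.
Only N2 stuck-at-0 is consistent with every test.

N2 stuck-at-0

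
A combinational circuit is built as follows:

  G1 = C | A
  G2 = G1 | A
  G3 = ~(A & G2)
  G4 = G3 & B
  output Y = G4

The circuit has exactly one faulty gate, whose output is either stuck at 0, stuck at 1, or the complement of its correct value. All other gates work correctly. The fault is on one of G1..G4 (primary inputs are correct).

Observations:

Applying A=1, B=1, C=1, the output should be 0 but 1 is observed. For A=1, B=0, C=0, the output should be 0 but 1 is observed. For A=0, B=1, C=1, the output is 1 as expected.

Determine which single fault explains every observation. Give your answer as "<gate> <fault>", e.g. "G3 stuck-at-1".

G4 stuck-at-1

Fault-free values for test 1 (A=1, B=1, C=1): G1=1, G2=1, G3=0, G4=0, giving Y=0. Observed 1.
Test 1: faults giving observed 1 are {G2 stuck-at-0, G2 inverted output, G3 stuck-at-1, G3 inverted output, G4 stuck-at-1, G4 inverted output}.
Test 2 (A=1, B=0, C=0): fault-free G1=1, G2=1, G3=0, G4=0 → 0; observed 1. Eliminates G2 stuck-at-0, G2 inverted output, G3 stuck-at-1, G3 inverted output.
Test 3 (A=0, B=1, C=1): fault-free G1=1, G2=1, G3=1, G4=1 → 1; observed 1. Eliminates G4 inverted output.
Only G4 stuck-at-1 is consistent with every test.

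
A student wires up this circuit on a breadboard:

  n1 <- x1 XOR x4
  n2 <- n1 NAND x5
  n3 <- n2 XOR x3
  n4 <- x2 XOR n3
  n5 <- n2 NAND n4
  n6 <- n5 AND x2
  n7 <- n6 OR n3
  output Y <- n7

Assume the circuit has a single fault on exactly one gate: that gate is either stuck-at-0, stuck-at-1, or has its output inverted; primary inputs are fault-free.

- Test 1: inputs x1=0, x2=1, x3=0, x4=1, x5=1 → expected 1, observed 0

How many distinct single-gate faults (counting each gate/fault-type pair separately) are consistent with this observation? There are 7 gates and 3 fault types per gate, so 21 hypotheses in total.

6

Fault-free: n1=1, n2=0, n3=0, n4=1, n5=1, n6=1, n7=1 → 1. Observed 0.
  n1: none of the 3 fault types match ✗
  n2: none of the 3 fault types match ✗
  n3: none of the 3 fault types match ✗
  n4: none of the 3 fault types match ✗
  n5: stuck-at-0, inverted output ✓; others ✗
  n6: stuck-at-0, inverted output ✓; others ✗
  n7: stuck-at-0, inverted output ✓; others ✗
Consistent faults: {n5 stuck-at-0, n5 inverted output, n6 stuck-at-0, n6 inverted output, n7 stuck-at-0, n7 inverted output} — 6 in all.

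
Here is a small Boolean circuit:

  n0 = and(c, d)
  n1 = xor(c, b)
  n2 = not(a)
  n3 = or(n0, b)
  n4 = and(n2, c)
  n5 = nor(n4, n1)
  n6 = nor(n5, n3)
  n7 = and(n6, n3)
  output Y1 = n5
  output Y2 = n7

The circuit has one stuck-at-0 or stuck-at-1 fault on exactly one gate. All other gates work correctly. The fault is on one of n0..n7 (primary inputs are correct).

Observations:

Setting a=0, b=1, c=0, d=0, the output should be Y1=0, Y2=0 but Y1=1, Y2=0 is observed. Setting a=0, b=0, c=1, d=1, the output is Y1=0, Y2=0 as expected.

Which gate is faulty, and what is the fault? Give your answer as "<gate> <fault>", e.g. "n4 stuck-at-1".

n1 stuck-at-0

Fault-free values for test 1 (a=0, b=1, c=0, d=0): n0=0, n1=1, n2=1, n3=1, n4=0, n5=0, n6=0, n7=0, giving Y1=0, Y2=0. Observed Y1=1, Y2=0.
Test 1: faults giving observed Y1=1, Y2=0 are {n1 stuck-at-0, n5 stuck-at-1}.
Test 2 (a=0, b=0, c=1, d=1): fault-free n0=1, n1=1, n2=1, n3=1, n4=1, n5=0, n6=0, n7=0 → Y1=0, Y2=0; observed Y1=0, Y2=0. Eliminates n5 stuck-at-1.
Only n1 stuck-at-0 is consistent with every test.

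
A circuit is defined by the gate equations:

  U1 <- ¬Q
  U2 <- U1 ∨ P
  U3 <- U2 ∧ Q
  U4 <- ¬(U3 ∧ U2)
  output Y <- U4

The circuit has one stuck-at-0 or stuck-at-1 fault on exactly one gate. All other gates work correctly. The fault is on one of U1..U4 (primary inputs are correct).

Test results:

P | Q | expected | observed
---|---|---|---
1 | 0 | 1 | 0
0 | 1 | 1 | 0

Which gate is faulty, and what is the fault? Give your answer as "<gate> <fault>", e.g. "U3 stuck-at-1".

Fault-free values for test 1 (P=1, Q=0): U1=1, U2=1, U3=0, U4=1, giving Y=1. Observed 0.
Test 1: faults giving observed 0 are {U3 stuck-at-1, U4 stuck-at-0}.
Test 2 (P=0, Q=1): fault-free U1=0, U2=0, U3=0, U4=1 → 1; observed 0. Eliminates U3 stuck-at-1.
Only U4 stuck-at-0 is consistent with every test.

U4 stuck-at-0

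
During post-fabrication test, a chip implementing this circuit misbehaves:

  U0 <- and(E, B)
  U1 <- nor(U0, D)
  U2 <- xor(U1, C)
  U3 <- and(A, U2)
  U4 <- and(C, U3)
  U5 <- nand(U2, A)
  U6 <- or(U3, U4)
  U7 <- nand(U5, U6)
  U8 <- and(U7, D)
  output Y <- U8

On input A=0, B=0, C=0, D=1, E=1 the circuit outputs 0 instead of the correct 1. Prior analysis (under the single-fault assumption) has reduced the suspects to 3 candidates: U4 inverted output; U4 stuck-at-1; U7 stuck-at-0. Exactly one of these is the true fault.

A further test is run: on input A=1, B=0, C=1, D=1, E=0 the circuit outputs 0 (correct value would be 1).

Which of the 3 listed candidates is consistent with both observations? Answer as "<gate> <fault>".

Evaluate each candidate on input A=1, B=0, C=1, D=1, E=0:
  U4 inverted output: U0=0, U1=0, U2=1, U3=1, U4=0 [inverted output], U5=0, U6=1, U7=1, U8=1 → 1 — eliminated
  U4 stuck-at-1: U0=0, U1=0, U2=1, U3=1, U4=1 [stuck-at-1], U5=0, U6=1, U7=1, U8=1 → 1 — eliminated
  U7 stuck-at-0: U0=0, U1=0, U2=1, U3=1, U4=1, U5=0, U6=1, U7=0 [stuck-at-0], U8=0 → 0 — matches
Only U7 stuck-at-0 reproduces the observed 0.

U7 stuck-at-0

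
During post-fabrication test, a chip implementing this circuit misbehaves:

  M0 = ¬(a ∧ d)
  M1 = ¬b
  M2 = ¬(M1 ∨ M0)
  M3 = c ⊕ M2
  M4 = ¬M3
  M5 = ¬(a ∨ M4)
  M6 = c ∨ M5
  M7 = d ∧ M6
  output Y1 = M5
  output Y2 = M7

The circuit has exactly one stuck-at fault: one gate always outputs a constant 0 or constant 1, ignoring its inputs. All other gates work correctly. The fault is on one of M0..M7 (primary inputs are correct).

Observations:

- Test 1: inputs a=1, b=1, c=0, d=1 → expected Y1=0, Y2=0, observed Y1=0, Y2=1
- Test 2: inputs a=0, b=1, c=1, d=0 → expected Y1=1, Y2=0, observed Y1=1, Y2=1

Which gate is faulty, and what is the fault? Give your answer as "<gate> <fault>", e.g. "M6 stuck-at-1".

M7 stuck-at-1

Fault-free values for test 1 (a=1, b=1, c=0, d=1): M0=0, M1=0, M2=1, M3=1, M4=0, M5=0, M6=0, M7=0, giving Y1=0, Y2=0. Observed Y1=0, Y2=1.
Test 1: faults giving observed Y1=0, Y2=1 are {M6 stuck-at-1, M7 stuck-at-1}.
Test 2 (a=0, b=1, c=1, d=0): fault-free M0=1, M1=0, M2=0, M3=1, M4=0, M5=1, M6=1, M7=0 → Y1=1, Y2=0; observed Y1=1, Y2=1. Eliminates M6 stuck-at-1.
Only M7 stuck-at-1 is consistent with every test.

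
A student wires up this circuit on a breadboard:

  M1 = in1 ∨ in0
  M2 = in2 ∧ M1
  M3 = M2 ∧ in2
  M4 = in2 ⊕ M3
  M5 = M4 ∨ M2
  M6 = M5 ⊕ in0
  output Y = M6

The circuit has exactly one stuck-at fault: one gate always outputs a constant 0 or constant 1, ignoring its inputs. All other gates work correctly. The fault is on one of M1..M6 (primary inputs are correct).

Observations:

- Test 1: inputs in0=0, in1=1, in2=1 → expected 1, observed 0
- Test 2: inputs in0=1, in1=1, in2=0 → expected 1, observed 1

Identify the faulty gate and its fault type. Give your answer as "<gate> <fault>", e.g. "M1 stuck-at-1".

M5 stuck-at-0

Fault-free values for test 1 (in0=0, in1=1, in2=1): M1=1, M2=1, M3=1, M4=0, M5=1, M6=1, giving Y=1. Observed 0.
Test 1: faults giving observed 0 are {M5 stuck-at-0, M6 stuck-at-0}.
Test 2 (in0=1, in1=1, in2=0): fault-free M1=1, M2=0, M3=0, M4=0, M5=0, M6=1 → 1; observed 1. Eliminates M6 stuck-at-0.
Only M5 stuck-at-0 is consistent with every test.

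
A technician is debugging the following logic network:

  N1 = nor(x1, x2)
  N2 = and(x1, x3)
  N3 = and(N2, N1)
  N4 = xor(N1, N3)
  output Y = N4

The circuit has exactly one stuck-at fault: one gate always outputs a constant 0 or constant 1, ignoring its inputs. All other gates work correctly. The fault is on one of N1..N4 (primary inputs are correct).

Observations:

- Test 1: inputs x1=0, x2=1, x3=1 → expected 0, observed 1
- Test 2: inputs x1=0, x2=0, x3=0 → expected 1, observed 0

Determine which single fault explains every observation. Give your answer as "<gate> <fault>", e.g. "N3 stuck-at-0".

N3 stuck-at-1

Fault-free values for test 1 (x1=0, x2=1, x3=1): N1=0, N2=0, N3=0, N4=0, giving Y=0. Observed 1.
Test 1: faults giving observed 1 are {N1 stuck-at-1, N3 stuck-at-1, N4 stuck-at-1}.
Test 2 (x1=0, x2=0, x3=0): fault-free N1=1, N2=0, N3=0, N4=1 → 1; observed 0. Eliminates N1 stuck-at-1, N4 stuck-at-1.
Only N3 stuck-at-1 is consistent with every test.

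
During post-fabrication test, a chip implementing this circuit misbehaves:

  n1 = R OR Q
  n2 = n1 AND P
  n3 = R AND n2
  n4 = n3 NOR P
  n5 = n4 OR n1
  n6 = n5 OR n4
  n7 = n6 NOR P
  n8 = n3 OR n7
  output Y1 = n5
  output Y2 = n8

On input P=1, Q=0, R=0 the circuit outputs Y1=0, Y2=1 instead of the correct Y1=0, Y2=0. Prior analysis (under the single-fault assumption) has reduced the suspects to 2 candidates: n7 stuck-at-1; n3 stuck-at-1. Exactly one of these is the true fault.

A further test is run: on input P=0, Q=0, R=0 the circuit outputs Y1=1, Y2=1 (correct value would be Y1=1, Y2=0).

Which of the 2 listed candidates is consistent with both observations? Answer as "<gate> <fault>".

n7 stuck-at-1

Evaluate each candidate on input P=0, Q=0, R=0:
  n7 stuck-at-1: n1=0, n2=0, n3=0, n4=1, n5=1, n6=1, n7=1 [stuck-at-1], n8=1 → Y1=1, Y2=1 — matches
  n3 stuck-at-1: n1=0, n2=0, n3=1 [stuck-at-1], n4=0, n5=0, n6=0, n7=1, n8=1 → Y1=0, Y2=1 — eliminated
Only n7 stuck-at-1 reproduces the observed Y1=1, Y2=1.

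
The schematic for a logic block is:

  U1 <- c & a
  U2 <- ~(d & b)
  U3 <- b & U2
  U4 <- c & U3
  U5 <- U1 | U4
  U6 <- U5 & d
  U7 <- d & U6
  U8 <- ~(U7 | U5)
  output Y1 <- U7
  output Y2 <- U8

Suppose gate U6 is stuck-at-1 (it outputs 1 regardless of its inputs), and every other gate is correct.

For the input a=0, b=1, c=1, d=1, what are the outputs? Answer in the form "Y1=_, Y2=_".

Y1=1, Y2=0

Propagate with U6 forced: U1=0, U2=0, U3=0, U4=0, U5=0, U6=1 [stuck-at-1], U7=1, U8=0.
So the outputs are Y1=1, Y2=0. (Without the fault they would be Y1=0, Y2=1.)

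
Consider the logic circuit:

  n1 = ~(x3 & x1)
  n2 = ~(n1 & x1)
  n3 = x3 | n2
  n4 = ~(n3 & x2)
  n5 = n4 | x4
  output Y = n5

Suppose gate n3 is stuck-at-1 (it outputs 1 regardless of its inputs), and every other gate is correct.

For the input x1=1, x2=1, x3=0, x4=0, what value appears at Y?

0

Propagate with n3 forced: n1=1, n2=0, n3=1 [stuck-at-1], n4=0, n5=0.
So Y = 0. (Without the fault it would be 1.)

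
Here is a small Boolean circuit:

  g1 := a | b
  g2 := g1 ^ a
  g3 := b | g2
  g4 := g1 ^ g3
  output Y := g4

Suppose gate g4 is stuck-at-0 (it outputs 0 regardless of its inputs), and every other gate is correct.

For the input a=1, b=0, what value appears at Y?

Propagate with g4 forced: g1=1, g2=0, g3=0, g4=0 [stuck-at-0].
So Y = 0. (Without the fault it would be 1.)

0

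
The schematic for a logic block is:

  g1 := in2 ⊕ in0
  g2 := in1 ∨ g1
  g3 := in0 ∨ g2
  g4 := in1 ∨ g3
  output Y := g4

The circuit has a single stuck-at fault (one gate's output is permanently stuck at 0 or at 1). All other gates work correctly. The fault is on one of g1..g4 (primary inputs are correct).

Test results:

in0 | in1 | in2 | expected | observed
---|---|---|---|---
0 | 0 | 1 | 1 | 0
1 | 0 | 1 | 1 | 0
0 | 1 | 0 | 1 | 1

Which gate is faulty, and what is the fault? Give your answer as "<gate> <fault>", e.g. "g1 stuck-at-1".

g3 stuck-at-0

Fault-free values for test 1 (in0=0, in1=0, in2=1): g1=1, g2=1, g3=1, g4=1, giving Y=1. Observed 0.
Test 1: faults giving observed 0 are {g1 stuck-at-0, g2 stuck-at-0, g3 stuck-at-0, g4 stuck-at-0}.
Test 2 (in0=1, in1=0, in2=1): fault-free g1=0, g2=0, g3=1, g4=1 → 1; observed 0. Eliminates g1 stuck-at-0, g2 stuck-at-0.
Test 3 (in0=0, in1=1, in2=0): fault-free g1=0, g2=1, g3=1, g4=1 → 1; observed 1. Eliminates g4 stuck-at-0.
Only g3 stuck-at-0 is consistent with every test.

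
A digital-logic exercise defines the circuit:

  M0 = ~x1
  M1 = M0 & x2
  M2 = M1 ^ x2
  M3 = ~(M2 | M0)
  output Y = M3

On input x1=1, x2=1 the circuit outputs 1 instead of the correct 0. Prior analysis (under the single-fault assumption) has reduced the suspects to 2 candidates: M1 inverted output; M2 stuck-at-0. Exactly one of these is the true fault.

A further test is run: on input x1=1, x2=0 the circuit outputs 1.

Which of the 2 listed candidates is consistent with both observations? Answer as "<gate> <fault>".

M2 stuck-at-0

Evaluate each candidate on input x1=1, x2=0:
  M1 inverted output: M0=0, M1=1 [inverted output], M2=1, M3=0 → 0 — eliminated
  M2 stuck-at-0: M0=0, M1=0, M2=0 [stuck-at-0], M3=1 → 1 — matches
Only M2 stuck-at-0 reproduces the observed 1.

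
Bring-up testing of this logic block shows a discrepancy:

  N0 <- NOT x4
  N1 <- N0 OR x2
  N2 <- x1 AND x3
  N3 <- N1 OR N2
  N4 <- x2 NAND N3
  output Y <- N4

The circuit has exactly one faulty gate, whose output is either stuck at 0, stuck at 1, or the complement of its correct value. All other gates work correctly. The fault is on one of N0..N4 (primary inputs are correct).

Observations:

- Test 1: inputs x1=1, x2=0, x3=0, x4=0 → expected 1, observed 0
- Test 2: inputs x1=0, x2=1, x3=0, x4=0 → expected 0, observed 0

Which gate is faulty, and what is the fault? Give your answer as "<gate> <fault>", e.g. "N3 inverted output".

N4 stuck-at-0

Fault-free values for test 1 (x1=1, x2=0, x3=0, x4=0): N0=1, N1=1, N2=0, N3=1, N4=1, giving Y=1. Observed 0.
Test 1: faults giving observed 0 are {N4 stuck-at-0, N4 inverted output}.
Test 2 (x1=0, x2=1, x3=0, x4=0): fault-free N0=1, N1=1, N2=0, N3=1, N4=0 → 0; observed 0. Eliminates N4 inverted output.
Only N4 stuck-at-0 is consistent with every test.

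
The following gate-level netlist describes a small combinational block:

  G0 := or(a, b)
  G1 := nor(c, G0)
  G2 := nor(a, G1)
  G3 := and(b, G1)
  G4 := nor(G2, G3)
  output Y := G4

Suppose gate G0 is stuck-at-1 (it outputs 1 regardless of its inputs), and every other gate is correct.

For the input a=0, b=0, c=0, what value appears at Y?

Propagate with G0 forced: G0=1 [stuck-at-1], G1=0, G2=1, G3=0, G4=0.
So Y = 0. (Without the fault it would be 1.)

0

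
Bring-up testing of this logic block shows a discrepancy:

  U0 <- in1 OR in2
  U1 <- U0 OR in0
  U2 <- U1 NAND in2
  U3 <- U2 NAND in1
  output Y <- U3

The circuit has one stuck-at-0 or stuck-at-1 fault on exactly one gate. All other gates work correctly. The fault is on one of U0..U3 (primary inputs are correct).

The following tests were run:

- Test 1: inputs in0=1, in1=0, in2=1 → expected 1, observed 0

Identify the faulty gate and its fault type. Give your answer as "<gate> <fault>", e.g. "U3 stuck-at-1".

Fault-free values for test 1 (in0=1, in1=0, in2=1): U0=1, U1=1, U2=0, U3=1, giving Y=1. Observed 0.
Test 1: faults giving observed 0 are {U3 stuck-at-0}.
Only U3 stuck-at-0 is consistent with every test.

U3 stuck-at-0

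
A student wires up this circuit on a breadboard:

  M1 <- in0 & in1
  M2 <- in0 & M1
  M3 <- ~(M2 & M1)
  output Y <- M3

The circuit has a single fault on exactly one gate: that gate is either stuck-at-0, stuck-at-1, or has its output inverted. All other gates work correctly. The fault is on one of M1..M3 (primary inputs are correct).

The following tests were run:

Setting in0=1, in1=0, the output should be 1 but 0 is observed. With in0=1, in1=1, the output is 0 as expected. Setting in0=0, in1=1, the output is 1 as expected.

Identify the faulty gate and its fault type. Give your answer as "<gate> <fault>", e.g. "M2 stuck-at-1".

Fault-free values for test 1 (in0=1, in1=0): M1=0, M2=0, M3=1, giving Y=1. Observed 0.
Test 1: faults giving observed 0 are {M1 stuck-at-1, M1 inverted output, M3 stuck-at-0, M3 inverted output}.
Test 2 (in0=1, in1=1): fault-free M1=1, M2=1, M3=0 → 0; observed 0. Eliminates M1 inverted output, M3 inverted output.
Test 3 (in0=0, in1=1): fault-free M1=0, M2=0, M3=1 → 1; observed 1. Eliminates M3 stuck-at-0.
Only M1 stuck-at-1 is consistent with every test.

M1 stuck-at-1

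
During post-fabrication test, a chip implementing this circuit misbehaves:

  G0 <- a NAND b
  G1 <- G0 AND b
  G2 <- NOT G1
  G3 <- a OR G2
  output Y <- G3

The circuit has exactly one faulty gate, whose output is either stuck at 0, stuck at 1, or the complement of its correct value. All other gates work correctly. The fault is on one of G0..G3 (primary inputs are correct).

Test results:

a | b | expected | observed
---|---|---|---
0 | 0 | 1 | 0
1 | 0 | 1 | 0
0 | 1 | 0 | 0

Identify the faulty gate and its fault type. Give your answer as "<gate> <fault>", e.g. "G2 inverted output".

G3 stuck-at-0

Fault-free values for test 1 (a=0, b=0): G0=1, G1=0, G2=1, G3=1, giving Y=1. Observed 0.
Test 1: faults giving observed 0 are {G1 stuck-at-1, G1 inverted output, G2 stuck-at-0, G2 inverted output, G3 stuck-at-0, G3 inverted output}.
Test 2 (a=1, b=0): fault-free G0=1, G1=0, G2=1, G3=1 → 1; observed 0. Eliminates G1 stuck-at-1, G1 inverted output, G2 stuck-at-0, G2 inverted output.
Test 3 (a=0, b=1): fault-free G0=1, G1=1, G2=0, G3=0 → 0; observed 0. Eliminates G3 inverted output.
Only G3 stuck-at-0 is consistent with every test.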